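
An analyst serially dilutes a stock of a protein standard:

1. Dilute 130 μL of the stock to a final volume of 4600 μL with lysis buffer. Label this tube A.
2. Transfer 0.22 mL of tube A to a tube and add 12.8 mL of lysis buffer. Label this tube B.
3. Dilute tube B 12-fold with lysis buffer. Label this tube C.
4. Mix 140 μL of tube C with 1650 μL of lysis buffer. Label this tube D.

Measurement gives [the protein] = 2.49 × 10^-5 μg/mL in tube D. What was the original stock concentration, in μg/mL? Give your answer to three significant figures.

Step 1: 130 μL brought to 4600 μL → factor 4600/130 = 35.385
Step 2: 0.22 mL + 12.8 mL = 13.02 mL total → factor 13.02/0.22 = 59.182
Step 3: 12-fold → factor 12
Step 4: 140 μL + 1650 μL = 1790 μL total → factor 1790/140 = 12.786
Overall dilution factor = 35.385 × 59.182 × 12 × 12.786 = 3.213 × 10^5
Stock = 2.49 × 10^-5 μg/mL × 3.213 × 10^5 = 8.00 μg/mL

8.00 μg/mL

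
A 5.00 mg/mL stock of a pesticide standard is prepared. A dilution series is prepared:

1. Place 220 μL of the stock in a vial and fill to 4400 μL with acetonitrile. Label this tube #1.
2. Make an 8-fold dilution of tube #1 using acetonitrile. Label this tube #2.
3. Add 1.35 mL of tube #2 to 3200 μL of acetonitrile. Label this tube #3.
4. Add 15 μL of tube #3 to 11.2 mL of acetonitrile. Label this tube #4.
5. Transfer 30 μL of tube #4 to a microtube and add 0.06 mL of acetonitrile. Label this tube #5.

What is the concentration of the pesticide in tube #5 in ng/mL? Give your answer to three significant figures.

Step 1: 220 μL brought to 4400 μL → factor 4400/220 = 20
Step 2: 8-fold → factor 8
Step 3: 1.35 mL + 3200 μL = 4.55 mL total → factor 4.55/1.35 = 3.3704
Step 4: 15 μL + 11.2 mL = 11215 μL total → factor 11215/15 = 747.67
Step 5: 30 μL + 0.06 mL = 90 μL total → factor 90/30 = 3
Overall dilution factor = 20 × 8 × 3.3704 × 747.67 × 3 = 1.2096 × 10^6
Final = 5.00 mg/mL / 1.2096 × 10^6 = 4.134 × 10^-6 mg/mL = 4.13 ng/mL

4.13 ng/mL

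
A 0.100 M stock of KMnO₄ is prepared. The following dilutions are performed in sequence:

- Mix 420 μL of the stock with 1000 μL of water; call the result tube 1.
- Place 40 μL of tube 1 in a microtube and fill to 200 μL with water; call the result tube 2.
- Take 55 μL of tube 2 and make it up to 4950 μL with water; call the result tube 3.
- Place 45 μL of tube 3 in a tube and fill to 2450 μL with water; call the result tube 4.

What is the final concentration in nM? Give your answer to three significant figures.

Step 1: 420 μL + 1000 μL = 1420 μL total → factor 1420/420 = 3.381
Step 2: 40 μL brought to 200 μL → factor 200/40 = 5
Step 3: 55 μL brought to 4950 μL → factor 4950/55 = 90
Step 4: 45 μL brought to 2450 μL → factor 2450/45 = 54.444
Overall dilution factor = 3.381 × 5 × 90 × 54.444 = 82833
Final = 0.100 M / 82833 = 1.207 × 10^-6 M = 1.21 × 10^3 nM

1.21 × 10^3 nM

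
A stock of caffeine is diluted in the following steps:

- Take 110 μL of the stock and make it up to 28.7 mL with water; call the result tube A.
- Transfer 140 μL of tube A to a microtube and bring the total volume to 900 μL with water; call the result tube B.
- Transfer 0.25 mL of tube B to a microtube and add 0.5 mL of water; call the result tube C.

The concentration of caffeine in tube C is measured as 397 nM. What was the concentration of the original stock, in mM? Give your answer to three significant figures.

Step 1: 110 μL brought to 28.7 mL → factor 28700/110 = 260.91
Step 2: 140 μL brought to 900 μL → factor 900/140 = 6.4286
Step 3: 0.25 mL + 0.5 mL = 0.75 mL total → factor 0.75/0.25 = 3
Overall dilution factor = 260.91 × 6.4286 × 3 = 5031.8
Stock = 397 nM × 5031.8 = 1.998 × 10^6 nM = 2.00 mM

2.00 mM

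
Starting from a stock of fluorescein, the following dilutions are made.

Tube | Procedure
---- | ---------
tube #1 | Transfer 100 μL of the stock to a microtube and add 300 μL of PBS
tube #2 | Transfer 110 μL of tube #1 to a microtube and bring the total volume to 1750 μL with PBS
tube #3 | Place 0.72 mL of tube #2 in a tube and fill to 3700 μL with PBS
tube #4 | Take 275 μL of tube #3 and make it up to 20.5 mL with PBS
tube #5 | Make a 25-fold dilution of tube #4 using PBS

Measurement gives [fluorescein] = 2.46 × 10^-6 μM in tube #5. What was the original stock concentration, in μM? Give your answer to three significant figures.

Step 1: 100 μL + 300 μL = 400 μL total → factor 400/100 = 4
Step 2: 110 μL brought to 1750 μL → factor 1750/110 = 15.909
Step 3: 0.72 mL brought to 3700 μL → factor 3.7/0.72 = 5.1389
Step 4: 275 μL brought to 20.5 mL → factor 20500/275 = 74.545
Step 5: 25-fold → factor 25
Overall dilution factor = 4 × 15.909 × 5.1389 × 74.545 × 25 = 6.0945 × 10^5
Stock = 2.46 × 10^-6 μM × 6.0945 × 10^5 = 1.50 μM

1.50 μM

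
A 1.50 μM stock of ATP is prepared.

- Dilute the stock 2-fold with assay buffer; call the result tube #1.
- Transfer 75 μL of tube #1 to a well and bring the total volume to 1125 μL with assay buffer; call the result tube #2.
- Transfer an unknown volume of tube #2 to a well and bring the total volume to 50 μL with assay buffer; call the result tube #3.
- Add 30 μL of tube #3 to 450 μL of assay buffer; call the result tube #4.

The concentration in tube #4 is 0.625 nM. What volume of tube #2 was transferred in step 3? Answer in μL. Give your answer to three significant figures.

Step 1: 2-fold → factor 2
Step 2: 75 μL brought to 1125 μL → factor 1125/75 = 15
Step 3: v brought to 50 μL → factor = 50 μL/v
Step 4: 30 μL + 450 μL = 480 μL total → factor 480/30 = 16
Product of known-step factors = 480
Overall factor = 1.50 μM / (0.625 nM) = 2400
Step-3 factor = 2400 / 480 = 5
v = 50 μL / 5 = 10.0 μL

10.0 μL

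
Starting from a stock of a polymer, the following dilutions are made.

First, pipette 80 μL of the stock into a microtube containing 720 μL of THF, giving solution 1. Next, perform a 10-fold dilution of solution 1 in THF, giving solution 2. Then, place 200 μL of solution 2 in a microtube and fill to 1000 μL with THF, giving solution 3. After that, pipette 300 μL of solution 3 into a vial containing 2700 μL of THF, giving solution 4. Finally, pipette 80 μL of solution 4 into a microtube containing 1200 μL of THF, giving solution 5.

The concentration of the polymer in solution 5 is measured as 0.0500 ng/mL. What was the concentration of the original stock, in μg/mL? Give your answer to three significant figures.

4.00 μg/mL

Step 1: 80 μL + 720 μL = 800 μL total → factor 800/80 = 10
Step 2: 10-fold → factor 10
Step 3: 200 μL brought to 1000 μL → factor 1000/200 = 5
Step 4: 300 μL + 2700 μL = 3000 μL total → factor 3000/300 = 10
Step 5: 80 μL + 1200 μL = 1280 μL total → factor 1280/80 = 16
Overall dilution factor = 10 × 10 × 5 × 10 × 16 = 80000
Stock = 0.0500 ng/mL × 80000 = 4000 ng/mL = 4.00 μg/mL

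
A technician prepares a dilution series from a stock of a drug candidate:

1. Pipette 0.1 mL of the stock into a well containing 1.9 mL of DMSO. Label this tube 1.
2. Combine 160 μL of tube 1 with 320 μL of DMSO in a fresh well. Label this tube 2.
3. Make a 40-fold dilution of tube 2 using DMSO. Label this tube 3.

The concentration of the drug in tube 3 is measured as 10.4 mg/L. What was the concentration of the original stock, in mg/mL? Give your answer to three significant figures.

Step 1: 0.1 mL + 1.9 mL = 2 mL total → factor 2/0.1 = 20
Step 2: 160 μL + 320 μL = 480 μL total → factor 480/160 = 3
Step 3: 40-fold → factor 40
Overall dilution factor = 20 × 3 × 40 = 2400
Stock = 10.4 mg/L × 2400 = 2.496 × 10^4 mg/L = 25.0 mg/mL

25.0 mg/mL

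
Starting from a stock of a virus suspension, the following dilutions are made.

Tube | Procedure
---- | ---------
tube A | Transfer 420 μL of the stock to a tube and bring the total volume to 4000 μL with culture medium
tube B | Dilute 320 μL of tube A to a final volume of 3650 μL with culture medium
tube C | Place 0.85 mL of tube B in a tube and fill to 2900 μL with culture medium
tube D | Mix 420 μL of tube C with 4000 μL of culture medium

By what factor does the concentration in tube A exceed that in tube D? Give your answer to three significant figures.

Step 1: 420 μL brought to 4000 μL → factor 4000/420 = 9.5238
Step 2: 320 μL brought to 3650 μL → factor 3650/320 = 11.406
Step 3: 0.85 mL brought to 2900 μL → factor 2.9/0.85 = 3.4118
Step 4: 420 μL + 4000 μL = 4420 μL total → factor 4420/420 = 10.524
Dilution factor to tube A = 9.5238; to tube D = 3900.4
[tube A]/[tube D] = (factor to tube D)/(factor to tube A) = 3900.4/9.5238 = 410

410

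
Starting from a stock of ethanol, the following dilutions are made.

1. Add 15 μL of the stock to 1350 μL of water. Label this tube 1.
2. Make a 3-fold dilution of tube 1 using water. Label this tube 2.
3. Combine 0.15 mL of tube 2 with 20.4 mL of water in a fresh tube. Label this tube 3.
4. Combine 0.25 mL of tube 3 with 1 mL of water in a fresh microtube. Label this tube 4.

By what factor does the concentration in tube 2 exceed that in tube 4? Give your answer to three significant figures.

Step 1: 15 μL + 1350 μL = 1365 μL total → factor 1365/15 = 91
Step 2: 3-fold → factor 3
Step 3: 0.15 mL + 20.4 mL = 20.55 mL total → factor 20.55/0.15 = 137
Step 4: 0.25 mL + 1 mL = 1.25 mL total → factor 1.25/0.25 = 5
Dilution factor to tube 2 = 273; to tube 4 = 1.87 × 10^5
[tube 2]/[tube 4] = (factor to tube 4)/(factor to tube 2) = 1.87 × 10^5/273 = 685

685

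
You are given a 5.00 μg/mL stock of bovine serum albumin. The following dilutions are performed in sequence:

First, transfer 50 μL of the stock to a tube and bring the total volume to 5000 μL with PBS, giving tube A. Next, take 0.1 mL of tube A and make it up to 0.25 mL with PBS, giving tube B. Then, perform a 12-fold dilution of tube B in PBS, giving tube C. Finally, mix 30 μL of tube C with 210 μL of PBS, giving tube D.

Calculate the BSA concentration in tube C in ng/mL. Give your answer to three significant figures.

1.67 ng/mL

Step 1: 50 μL brought to 5000 μL → factor 5000/50 = 100
Step 2: 0.1 mL brought to 0.25 mL → factor 0.25/0.1 = 2.5
Step 3: 12-fold → factor 12
Dilution factor through tube C = 100 × 2.5 × 12 = 3000
[tube C] = 5.00 μg/mL / 3000 = 0.001667 μg/mL = 1.67 ng/mL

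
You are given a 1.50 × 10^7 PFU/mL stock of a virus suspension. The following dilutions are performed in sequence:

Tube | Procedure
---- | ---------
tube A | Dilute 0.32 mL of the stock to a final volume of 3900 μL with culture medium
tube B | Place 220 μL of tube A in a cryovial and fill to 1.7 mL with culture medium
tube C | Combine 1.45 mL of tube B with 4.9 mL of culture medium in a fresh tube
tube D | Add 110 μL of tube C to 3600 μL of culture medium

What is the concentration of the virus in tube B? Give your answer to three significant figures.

Step 1: 0.32 mL brought to 3900 μL → factor 3.9/0.32 = 12.188
Step 2: 220 μL brought to 1.7 mL → factor 1700/220 = 7.7273
Dilution factor through tube B = 12.188 × 7.7273 = 94.176
[tube B] = 1.50 × 10^7 PFU/mL / 94.176 = 1.59 × 10^5 PFU/mL

1.59 × 10^5 PFU/mL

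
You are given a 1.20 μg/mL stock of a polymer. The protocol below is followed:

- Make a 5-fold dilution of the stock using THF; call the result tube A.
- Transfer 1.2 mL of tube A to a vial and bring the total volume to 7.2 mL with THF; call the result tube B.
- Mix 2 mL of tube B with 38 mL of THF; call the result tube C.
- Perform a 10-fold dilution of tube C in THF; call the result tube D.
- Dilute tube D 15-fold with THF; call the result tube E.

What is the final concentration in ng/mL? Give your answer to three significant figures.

0.0133 ng/mL

Step 1: 5-fold → factor 5
Step 2: 1.2 mL brought to 7.2 mL → factor 7.2/1.2 = 6
Step 3: 2 mL + 38 mL = 40 mL total → factor 40/2 = 20
Step 4: 10-fold → factor 10
Step 5: 15-fold → factor 15
Overall dilution factor = 5 × 6 × 20 × 10 × 15 = 90000
Final = 1.20 μg/mL / 90000 = 1.333 × 10^-5 μg/mL = 0.0133 ng/mL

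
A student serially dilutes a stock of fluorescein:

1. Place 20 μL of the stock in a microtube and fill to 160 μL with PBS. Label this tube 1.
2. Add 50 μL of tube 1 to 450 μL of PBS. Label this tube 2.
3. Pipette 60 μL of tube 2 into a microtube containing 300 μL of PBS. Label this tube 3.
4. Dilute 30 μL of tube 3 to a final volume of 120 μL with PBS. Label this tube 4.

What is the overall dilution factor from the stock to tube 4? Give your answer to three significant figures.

1.92 × 10^3

Step 1: 20 μL brought to 160 μL → factor 160/20 = 8
Step 2: 50 μL + 450 μL = 500 μL total → factor 500/50 = 10
Step 3: 60 μL + 300 μL = 360 μL total → factor 360/60 = 6
Step 4: 30 μL brought to 120 μL → factor 120/30 = 4
Overall dilution factor = 8 × 10 × 6 × 4 = 1920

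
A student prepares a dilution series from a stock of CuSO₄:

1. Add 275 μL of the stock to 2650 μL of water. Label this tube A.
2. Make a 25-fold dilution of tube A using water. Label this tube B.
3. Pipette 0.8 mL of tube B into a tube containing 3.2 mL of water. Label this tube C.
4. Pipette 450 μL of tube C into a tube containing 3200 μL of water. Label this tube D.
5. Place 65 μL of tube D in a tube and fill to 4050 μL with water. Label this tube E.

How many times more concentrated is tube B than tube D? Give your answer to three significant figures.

Step 1: 275 μL + 2650 μL = 2925 μL total → factor 2925/275 = 10.636
Step 2: 25-fold → factor 25
Step 3: 0.8 mL + 3.2 mL = 4 mL total → factor 4/0.8 = 5
Step 4: 450 μL + 3200 μL = 3650 μL total → factor 3650/450 = 8.1111
Dilution factor to tube B = 265.91; to tube D = 10784
[tube B]/[tube D] = (factor to tube D)/(factor to tube B) = 10784/265.91 = 40.6

40.6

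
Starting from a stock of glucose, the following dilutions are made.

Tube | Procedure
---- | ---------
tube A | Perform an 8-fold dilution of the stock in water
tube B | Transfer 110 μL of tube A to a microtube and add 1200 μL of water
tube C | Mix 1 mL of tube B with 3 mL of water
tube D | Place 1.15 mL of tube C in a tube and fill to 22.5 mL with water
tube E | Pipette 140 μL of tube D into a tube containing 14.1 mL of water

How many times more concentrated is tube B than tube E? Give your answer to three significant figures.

Step 1: 8-fold → factor 8
Step 2: 110 μL + 1200 μL = 1310 μL total → factor 1310/110 = 11.909
Step 3: 1 mL + 3 mL = 4 mL total → factor 4/1 = 4
Step 4: 1.15 mL brought to 22.5 mL → factor 22.5/1.15 = 19.565
Step 5: 140 μL + 14.1 mL = 14240 μL total → factor 14240/140 = 101.71
Dilution factor to tube B = 95.273; to tube E = 7.5839 × 10^5
[tube B]/[tube E] = (factor to tube E)/(factor to tube B) = 7.5839 × 10^5/95.273 = 7.96 × 10^3

7.96 × 10^3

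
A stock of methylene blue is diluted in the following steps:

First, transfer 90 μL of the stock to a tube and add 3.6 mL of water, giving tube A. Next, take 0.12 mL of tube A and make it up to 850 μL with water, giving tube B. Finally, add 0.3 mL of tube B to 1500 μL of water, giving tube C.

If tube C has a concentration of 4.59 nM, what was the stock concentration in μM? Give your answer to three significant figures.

Step 1: 90 μL + 3.6 mL = 3690 μL total → factor 3690/90 = 41
Step 2: 0.12 mL brought to 850 μL → factor 0.85/0.12 = 7.0833
Step 3: 0.3 mL + 1500 μL = 1.8 mL total → factor 1.8/0.3 = 6
Overall dilution factor = 41 × 7.0833 × 6 = 1742.5
Stock = 4.59 nM × 1742.5 = 7998 nM = 8.00 μM

8.00 μM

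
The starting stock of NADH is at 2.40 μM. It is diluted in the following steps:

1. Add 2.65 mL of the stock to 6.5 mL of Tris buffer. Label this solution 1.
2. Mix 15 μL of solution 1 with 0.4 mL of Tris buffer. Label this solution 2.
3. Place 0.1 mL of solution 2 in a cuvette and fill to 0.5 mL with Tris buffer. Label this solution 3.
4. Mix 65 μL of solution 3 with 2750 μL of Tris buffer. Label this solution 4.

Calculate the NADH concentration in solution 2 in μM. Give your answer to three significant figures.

Step 1: 2.65 mL + 6.5 mL = 9.15 mL total → factor 9.15/2.65 = 3.4528
Step 2: 15 μL + 0.4 mL = 415 μL total → factor 415/15 = 27.667
Dilution factor through solution 2 = 3.4528 × 27.667 = 95.528
[solution 2] = 2.40 μM / 95.528 = 0.0251 μM

0.0251 μM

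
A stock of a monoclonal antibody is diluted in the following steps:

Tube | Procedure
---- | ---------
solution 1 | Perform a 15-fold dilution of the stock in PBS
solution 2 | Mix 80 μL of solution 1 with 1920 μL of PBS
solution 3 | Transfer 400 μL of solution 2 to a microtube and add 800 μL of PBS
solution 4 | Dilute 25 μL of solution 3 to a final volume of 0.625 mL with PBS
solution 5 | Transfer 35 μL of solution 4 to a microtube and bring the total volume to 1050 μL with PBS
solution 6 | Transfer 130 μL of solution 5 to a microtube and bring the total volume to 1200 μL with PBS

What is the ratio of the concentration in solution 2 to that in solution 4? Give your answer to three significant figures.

75.0

Step 1: 15-fold → factor 15
Step 2: 80 μL + 1920 μL = 2000 μL total → factor 2000/80 = 25
Step 3: 400 μL + 800 μL = 1200 μL total → factor 1200/400 = 3
Step 4: 25 μL brought to 0.625 mL → factor 625/25 = 25
Dilution factor to solution 2 = 375; to solution 4 = 28125
[solution 2]/[solution 4] = (factor to solution 4)/(factor to solution 2) = 28125/375 = 75.0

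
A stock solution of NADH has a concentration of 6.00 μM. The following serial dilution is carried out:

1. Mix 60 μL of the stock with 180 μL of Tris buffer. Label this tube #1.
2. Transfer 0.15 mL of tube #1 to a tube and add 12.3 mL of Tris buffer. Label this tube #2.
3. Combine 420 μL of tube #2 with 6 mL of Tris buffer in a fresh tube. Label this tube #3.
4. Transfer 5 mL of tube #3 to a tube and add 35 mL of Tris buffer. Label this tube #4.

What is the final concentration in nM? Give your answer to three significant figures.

0.148 nM

Step 1: 60 μL + 180 μL = 240 μL total → factor 240/60 = 4
Step 2: 0.15 mL + 12.3 mL = 12.45 mL total → factor 12.45/0.15 = 83
Step 3: 420 μL + 6 mL = 6420 μL total → factor 6420/420 = 15.286
Step 4: 5 mL + 35 mL = 40 mL total → factor 40/5 = 8
Overall dilution factor = 4 × 83 × 15.286 × 8 = 40599
Final = 6.00 μM / 40599 = 0.0001478 μM = 0.148 nM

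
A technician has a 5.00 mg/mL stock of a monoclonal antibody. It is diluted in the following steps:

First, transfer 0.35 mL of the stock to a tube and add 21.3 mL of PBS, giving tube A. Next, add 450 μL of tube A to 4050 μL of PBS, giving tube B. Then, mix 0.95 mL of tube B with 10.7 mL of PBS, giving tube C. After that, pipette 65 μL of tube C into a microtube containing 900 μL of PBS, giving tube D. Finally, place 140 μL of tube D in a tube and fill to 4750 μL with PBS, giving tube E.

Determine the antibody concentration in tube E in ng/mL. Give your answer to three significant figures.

Step 1: 0.35 mL + 21.3 mL = 21.65 mL total → factor 21.65/0.35 = 61.857
Step 2: 450 μL + 4050 μL = 4500 μL total → factor 4500/450 = 10
Step 3: 0.95 mL + 10.7 mL = 11.65 mL total → factor 11.65/0.95 = 12.263
Step 4: 65 μL + 900 μL = 965 μL total → factor 965/65 = 14.846
Step 5: 140 μL brought to 4750 μL → factor 4750/140 = 33.929
Overall dilution factor = 61.857 × 10 × 12.263 × 14.846 × 33.929 = 3.821 × 10^6
Final = 5.00 mg/mL / 3.821 × 10^6 = 1.309 × 10^-6 mg/mL = 1.31 ng/mL

1.31 ng/mL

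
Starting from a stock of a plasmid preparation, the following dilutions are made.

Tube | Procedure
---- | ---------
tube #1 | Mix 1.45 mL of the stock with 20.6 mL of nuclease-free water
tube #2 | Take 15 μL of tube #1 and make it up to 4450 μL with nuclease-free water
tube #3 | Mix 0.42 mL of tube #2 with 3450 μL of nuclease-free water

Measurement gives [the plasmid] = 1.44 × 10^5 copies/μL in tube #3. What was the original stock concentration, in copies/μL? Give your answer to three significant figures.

Step 1: 1.45 mL + 20.6 mL = 22.05 mL total → factor 22.05/1.45 = 15.207
Step 2: 15 μL brought to 4450 μL → factor 4450/15 = 296.67
Step 3: 0.42 mL + 3450 μL = 3.87 mL total → factor 3.87/0.42 = 9.2143
Overall dilution factor = 15.207 × 296.67 × 9.2143 = 41569
Stock = 1.44 × 10^5 copies/μL × 41569 = 5.99 × 10^9 copies/μL

5.99 × 10^9 copies/μL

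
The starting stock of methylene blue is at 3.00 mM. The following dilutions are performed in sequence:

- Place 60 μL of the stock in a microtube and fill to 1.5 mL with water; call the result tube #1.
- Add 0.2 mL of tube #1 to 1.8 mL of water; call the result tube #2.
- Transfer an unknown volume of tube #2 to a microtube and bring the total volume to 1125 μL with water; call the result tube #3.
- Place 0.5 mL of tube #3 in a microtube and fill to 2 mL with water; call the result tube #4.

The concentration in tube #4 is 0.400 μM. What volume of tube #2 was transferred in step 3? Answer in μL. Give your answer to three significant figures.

150 μL

Step 1: 60 μL brought to 1.5 mL → factor 1500/60 = 25
Step 2: 0.2 mL + 1.8 mL = 2 mL total → factor 2/0.2 = 10
Step 3: v brought to 1125 μL → factor = 1125 μL/v
Step 4: 0.5 mL brought to 2 mL → factor 2/0.5 = 4
Product of known-step factors = 1000
Overall factor = 3.00 mM / (0.400 μM) = 7500
Step-3 factor = 7500 / 1000 = 7.5
v = 1125 μL / 7.5 = 150 μL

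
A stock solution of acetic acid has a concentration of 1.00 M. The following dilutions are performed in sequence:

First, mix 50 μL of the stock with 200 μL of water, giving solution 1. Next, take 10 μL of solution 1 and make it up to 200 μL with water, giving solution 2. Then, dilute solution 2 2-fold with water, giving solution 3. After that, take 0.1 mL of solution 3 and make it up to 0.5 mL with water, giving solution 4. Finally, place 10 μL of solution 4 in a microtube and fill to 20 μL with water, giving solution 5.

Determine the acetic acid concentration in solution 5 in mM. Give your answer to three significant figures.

0.500 mM

Step 1: 50 μL + 200 μL = 250 μL total → factor 250/50 = 5
Step 2: 10 μL brought to 200 μL → factor 200/10 = 20
Step 3: 2-fold → factor 2
Step 4: 0.1 mL brought to 0.5 mL → factor 0.5/0.1 = 5
Step 5: 10 μL brought to 20 μL → factor 20/10 = 2
Overall dilution factor = 5 × 20 × 2 × 5 × 2 = 2000
Final = 1.00 M / 2000 = 0.0005000 M = 0.500 mM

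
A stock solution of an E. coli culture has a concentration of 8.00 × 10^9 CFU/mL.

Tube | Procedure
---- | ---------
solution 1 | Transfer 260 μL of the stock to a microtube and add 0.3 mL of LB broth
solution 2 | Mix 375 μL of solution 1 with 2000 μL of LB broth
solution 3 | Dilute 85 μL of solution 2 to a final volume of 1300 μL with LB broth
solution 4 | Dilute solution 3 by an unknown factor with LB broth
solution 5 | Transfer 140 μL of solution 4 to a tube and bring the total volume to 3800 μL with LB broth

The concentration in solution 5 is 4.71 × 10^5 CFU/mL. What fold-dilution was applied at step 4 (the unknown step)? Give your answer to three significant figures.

Step 1: 260 μL + 0.3 mL = 560 μL total → factor 560/260 = 2.1538
Step 2: 375 μL + 2000 μL = 2375 μL total → factor 2375/375 = 6.3333
Step 3: 85 μL brought to 1300 μL → factor 1300/85 = 15.294
Step 4: unknown factor x
Step 5: 140 μL brought to 3800 μL → factor 3800/140 = 27.143
Product of known-step factors = 5662.7
Overall factor = 8.00 × 10^9 CFU/mL / (4.71 × 10^5 CFU/mL) = 16985
x = 16985 / 5662.7 = 3.00

3.00-fold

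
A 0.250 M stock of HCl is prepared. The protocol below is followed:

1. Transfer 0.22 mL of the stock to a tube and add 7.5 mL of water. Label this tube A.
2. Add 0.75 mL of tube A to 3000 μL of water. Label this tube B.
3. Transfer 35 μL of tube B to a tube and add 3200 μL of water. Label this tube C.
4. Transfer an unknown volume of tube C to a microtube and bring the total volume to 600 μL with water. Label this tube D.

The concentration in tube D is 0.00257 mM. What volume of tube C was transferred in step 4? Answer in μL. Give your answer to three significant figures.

Step 1: 0.22 mL + 7.5 mL = 7.72 mL total → factor 7.72/0.22 = 35.091
Step 2: 0.75 mL + 3000 μL = 3.75 mL total → factor 3.75/0.75 = 5
Step 3: 35 μL + 3200 μL = 3235 μL total → factor 3235/35 = 92.429
Step 4: v brought to 600 μL → factor = 600 μL/v
Product of known-step factors = 16217
Overall factor = 0.250 M / (0.00257 mM) = 97276
Step-4 factor = 97276 / 16217 = 5.9984
v = 600 μL / 5.9984 = 100 μL

100 μL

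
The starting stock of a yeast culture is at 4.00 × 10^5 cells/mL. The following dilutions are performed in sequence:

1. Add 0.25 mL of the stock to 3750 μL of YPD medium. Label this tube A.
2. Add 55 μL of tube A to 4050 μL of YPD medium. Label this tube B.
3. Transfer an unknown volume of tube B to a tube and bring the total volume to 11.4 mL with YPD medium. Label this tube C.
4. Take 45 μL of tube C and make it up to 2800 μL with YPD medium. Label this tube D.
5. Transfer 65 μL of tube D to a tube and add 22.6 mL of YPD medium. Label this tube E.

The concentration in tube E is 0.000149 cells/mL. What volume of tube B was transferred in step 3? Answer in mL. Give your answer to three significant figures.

Step 1: 0.25 mL + 3750 μL = 4 mL total → factor 4/0.25 = 16
Step 2: 55 μL + 4050 μL = 4105 μL total → factor 4105/55 = 74.636
Step 3: v brought to 11.4 mL → factor = 11.4 mL/v
Step 4: 45 μL brought to 2800 μL → factor 2800/45 = 62.222
Step 5: 65 μL + 22.6 mL = 22665 μL total → factor 22665/65 = 348.69
Product of known-step factors = 2.5909 × 10^7
Overall factor = 4.00 × 10^5 cells/mL / (0.000149 cells/mL) = 2.6846 × 10^9
Step-3 factor = 2.6846 × 10^9 / 2.5909 × 10^7 = 103.61
v = 11.4 mL / 103.61 = 0.110 mL

0.110 mL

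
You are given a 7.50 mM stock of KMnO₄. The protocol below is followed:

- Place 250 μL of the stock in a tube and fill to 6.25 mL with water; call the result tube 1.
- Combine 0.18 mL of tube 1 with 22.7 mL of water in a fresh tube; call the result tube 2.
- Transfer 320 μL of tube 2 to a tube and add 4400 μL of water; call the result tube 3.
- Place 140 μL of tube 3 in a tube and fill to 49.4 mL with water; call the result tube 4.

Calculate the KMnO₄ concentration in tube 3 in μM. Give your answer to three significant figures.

Step 1: 250 μL brought to 6.25 mL → factor 6250/250 = 25
Step 2: 0.18 mL + 22.7 mL = 22.88 mL total → factor 22.88/0.18 = 127.11
Step 3: 320 μL + 4400 μL = 4720 μL total → factor 4720/320 = 14.75
Dilution factor through tube 3 = 25 × 127.11 × 14.75 = 46872
[tube 3] = 7.50 mM / 46872 = 0.0001600 mM = 0.160 μM

0.160 μM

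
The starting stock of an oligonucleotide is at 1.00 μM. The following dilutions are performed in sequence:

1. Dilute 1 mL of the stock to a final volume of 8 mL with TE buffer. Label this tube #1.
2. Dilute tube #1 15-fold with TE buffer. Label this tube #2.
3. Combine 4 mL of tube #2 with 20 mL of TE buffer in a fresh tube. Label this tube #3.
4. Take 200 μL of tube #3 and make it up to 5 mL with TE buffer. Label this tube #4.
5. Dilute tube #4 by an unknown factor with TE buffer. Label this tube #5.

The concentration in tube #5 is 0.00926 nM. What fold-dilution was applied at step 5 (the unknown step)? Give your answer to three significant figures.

Step 1: 1 mL brought to 8 mL → factor 8/1 = 8
Step 2: 15-fold → factor 15
Step 3: 4 mL + 20 mL = 24 mL total → factor 24/4 = 6
Step 4: 200 μL brought to 5 mL → factor 5000/200 = 25
Step 5: unknown factor x
Product of known-step factors = 18000
Overall factor = 1.00 μM / (0.00926 nM) = 1.0799 × 10^5
x = 1.0799 × 10^5 / 18000 = 6.00

6.00-fold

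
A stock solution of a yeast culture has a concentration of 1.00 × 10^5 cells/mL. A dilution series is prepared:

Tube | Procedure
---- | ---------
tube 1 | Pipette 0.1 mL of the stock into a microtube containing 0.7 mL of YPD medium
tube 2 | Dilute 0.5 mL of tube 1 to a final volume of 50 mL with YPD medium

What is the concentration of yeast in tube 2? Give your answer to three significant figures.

125 cells/mL

Step 1: 0.1 mL + 0.7 mL = 0.8 mL total → factor 0.8/0.1 = 8
Step 2: 0.5 mL brought to 50 mL → factor 50/0.5 = 100
Overall dilution factor = 8 × 100 = 800
Final = 1.00 × 10^5 cells/mL / 800 = 125 cells/mL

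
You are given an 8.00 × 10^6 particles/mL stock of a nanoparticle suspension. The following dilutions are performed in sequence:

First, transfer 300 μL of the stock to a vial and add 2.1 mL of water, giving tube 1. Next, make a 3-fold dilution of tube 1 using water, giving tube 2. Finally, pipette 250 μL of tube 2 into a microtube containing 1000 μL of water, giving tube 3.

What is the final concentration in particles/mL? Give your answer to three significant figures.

Step 1: 300 μL + 2.1 mL = 2400 μL total → factor 2400/300 = 8
Step 2: 3-fold → factor 3
Step 3: 250 μL + 1000 μL = 1250 μL total → factor 1250/250 = 5
Overall dilution factor = 8 × 3 × 5 = 120
Final = 8.00 × 10^6 particles/mL / 120 = 6.67 × 10^4 particles/mL

6.67 × 10^4 particles/mL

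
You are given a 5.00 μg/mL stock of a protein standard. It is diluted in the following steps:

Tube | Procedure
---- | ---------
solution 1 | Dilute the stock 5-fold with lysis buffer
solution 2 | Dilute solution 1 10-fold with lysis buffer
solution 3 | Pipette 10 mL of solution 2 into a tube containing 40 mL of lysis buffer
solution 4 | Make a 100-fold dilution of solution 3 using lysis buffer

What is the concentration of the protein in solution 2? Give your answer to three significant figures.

Step 1: 5-fold → factor 5
Step 2: 10-fold → factor 10
Dilution factor through solution 2 = 5 × 10 = 50
[solution 2] = 5.00 μg/mL / 50 = 0.100 μg/mL

0.100 μg/mL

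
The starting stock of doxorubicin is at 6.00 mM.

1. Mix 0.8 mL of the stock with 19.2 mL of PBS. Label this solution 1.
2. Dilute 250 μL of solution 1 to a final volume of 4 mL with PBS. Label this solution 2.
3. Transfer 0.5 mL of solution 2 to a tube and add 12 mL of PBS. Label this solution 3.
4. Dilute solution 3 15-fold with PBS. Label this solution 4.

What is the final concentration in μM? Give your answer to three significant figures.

0.0400 μM

Step 1: 0.8 mL + 19.2 mL = 20 mL total → factor 20/0.8 = 25
Step 2: 250 μL brought to 4 mL → factor 4000/250 = 16
Step 3: 0.5 mL + 12 mL = 12.5 mL total → factor 12.5/0.5 = 25
Step 4: 15-fold → factor 15
Overall dilution factor = 25 × 16 × 25 × 15 = 1.5 × 10^5
Final = 6.00 mM / 1.5 × 10^5 = 4.000 × 10^-5 mM = 0.0400 μM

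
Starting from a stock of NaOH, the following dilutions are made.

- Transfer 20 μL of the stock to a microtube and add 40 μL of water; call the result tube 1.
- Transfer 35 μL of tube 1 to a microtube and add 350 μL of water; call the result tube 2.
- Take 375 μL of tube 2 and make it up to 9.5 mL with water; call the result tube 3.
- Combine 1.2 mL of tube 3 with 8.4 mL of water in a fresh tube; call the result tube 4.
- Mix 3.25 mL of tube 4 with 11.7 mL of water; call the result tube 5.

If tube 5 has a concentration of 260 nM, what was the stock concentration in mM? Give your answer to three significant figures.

8.00 mM

Step 1: 20 μL + 40 μL = 60 μL total → factor 60/20 = 3
Step 2: 35 μL + 350 μL = 385 μL total → factor 385/35 = 11
Step 3: 375 μL brought to 9.5 mL → factor 9500/375 = 25.333
Step 4: 1.2 mL + 8.4 mL = 9.6 mL total → factor 9.6/1.2 = 8
Step 5: 3.25 mL + 11.7 mL = 14.95 mL total → factor 14.95/3.25 = 4.6
Overall dilution factor = 3 × 11 × 25.333 × 8 × 4.6 = 30765
Stock = 260 nM × 30765 = 7.999 × 10^6 nM = 8.00 mM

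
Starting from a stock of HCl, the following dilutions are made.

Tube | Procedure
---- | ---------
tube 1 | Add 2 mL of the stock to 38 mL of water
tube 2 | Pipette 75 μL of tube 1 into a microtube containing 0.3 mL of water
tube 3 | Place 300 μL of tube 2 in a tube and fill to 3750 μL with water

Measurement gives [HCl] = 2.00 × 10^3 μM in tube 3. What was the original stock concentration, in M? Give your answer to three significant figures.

Step 1: 2 mL + 38 mL = 40 mL total → factor 40/2 = 20
Step 2: 75 μL + 0.3 mL = 375 μL total → factor 375/75 = 5
Step 3: 300 μL brought to 3750 μL → factor 3750/300 = 12.5
Overall dilution factor = 20 × 5 × 12.5 = 1250
Stock = 2.00 × 10^3 μM × 1250 = 2.500 × 10^6 μM = 2.50 M

2.50 M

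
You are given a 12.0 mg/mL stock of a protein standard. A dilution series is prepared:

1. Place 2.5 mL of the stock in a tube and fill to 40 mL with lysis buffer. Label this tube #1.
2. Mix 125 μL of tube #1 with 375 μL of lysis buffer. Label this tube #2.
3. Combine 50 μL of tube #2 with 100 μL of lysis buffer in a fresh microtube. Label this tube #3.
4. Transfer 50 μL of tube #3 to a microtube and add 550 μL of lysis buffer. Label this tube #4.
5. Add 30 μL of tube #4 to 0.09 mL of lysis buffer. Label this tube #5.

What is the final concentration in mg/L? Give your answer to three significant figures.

Step 1: 2.5 mL brought to 40 mL → factor 40/2.5 = 16
Step 2: 125 μL + 375 μL = 500 μL total → factor 500/125 = 4
Step 3: 50 μL + 100 μL = 150 μL total → factor 150/50 = 3
Step 4: 50 μL + 550 μL = 600 μL total → factor 600/50 = 12
Step 5: 30 μL + 0.09 mL = 120 μL total → factor 120/30 = 4
Overall dilution factor = 16 × 4 × 3 × 12 × 4 = 9216
Final = 12.0 mg/mL / 9216 = 0.001302 mg/mL = 1.30 mg/L

1.30 mg/L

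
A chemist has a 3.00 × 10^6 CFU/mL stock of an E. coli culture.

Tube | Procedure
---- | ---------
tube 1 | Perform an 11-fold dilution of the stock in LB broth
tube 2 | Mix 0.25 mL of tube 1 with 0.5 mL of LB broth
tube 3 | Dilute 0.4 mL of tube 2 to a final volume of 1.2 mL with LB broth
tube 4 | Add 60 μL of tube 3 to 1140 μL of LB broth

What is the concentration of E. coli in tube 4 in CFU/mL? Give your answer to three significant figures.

1.52 × 10^3 CFU/mL

Step 1: 11-fold → factor 11
Step 2: 0.25 mL + 0.5 mL = 0.75 mL total → factor 0.75/0.25 = 3
Step 3: 0.4 mL brought to 1.2 mL → factor 1.2/0.4 = 3
Step 4: 60 μL + 1140 μL = 1200 μL total → factor 1200/60 = 20
Overall dilution factor = 11 × 3 × 3 × 20 = 1980
Final = 3.00 × 10^6 CFU/mL / 1980 = 1.52 × 10^3 CFU/mL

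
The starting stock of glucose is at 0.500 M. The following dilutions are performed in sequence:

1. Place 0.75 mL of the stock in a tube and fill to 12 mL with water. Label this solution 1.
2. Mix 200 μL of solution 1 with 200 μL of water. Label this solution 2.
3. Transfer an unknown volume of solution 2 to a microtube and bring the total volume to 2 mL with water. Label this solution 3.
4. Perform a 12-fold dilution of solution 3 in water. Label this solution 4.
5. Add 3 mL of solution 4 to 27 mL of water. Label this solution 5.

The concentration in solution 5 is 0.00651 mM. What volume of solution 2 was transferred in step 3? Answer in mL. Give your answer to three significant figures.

0.100 mL

Step 1: 0.75 mL brought to 12 mL → factor 12/0.75 = 16
Step 2: 200 μL + 200 μL = 400 μL total → factor 400/200 = 2
Step 3: v brought to 2 mL → factor = 2 mL/v
Step 4: 12-fold → factor 12
Step 5: 3 mL + 27 mL = 30 mL total → factor 30/3 = 10
Product of known-step factors = 3840
Overall factor = 0.500 M / (0.00651 mM) = 76805
Step-3 factor = 76805 / 3840 = 20.001
v = 2 mL / 20.001 = 0.100 mL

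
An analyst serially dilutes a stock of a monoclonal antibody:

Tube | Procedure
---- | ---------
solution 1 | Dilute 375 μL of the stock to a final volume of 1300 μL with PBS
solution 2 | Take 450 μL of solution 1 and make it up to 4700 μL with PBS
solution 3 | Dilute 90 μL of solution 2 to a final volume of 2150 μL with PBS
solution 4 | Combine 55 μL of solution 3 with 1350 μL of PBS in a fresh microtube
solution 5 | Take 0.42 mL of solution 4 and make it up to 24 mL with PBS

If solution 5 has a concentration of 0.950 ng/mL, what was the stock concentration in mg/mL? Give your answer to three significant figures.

Step 1: 375 μL brought to 1300 μL → factor 1300/375 = 3.4667
Step 2: 450 μL brought to 4700 μL → factor 4700/450 = 10.444
Step 3: 90 μL brought to 2150 μL → factor 2150/90 = 23.889
Step 4: 55 μL + 1350 μL = 1405 μL total → factor 1405/55 = 25.545
Step 5: 0.42 mL brought to 24 mL → factor 24/0.42 = 57.143
Overall dilution factor = 3.4667 × 10.444 × 23.889 × 25.545 × 57.143 = 1.2626 × 10^6
Stock = 0.950 ng/mL × 1.2626 × 10^6 = 1.199 × 10^6 ng/mL = 1.20 mg/mL

1.20 mg/mL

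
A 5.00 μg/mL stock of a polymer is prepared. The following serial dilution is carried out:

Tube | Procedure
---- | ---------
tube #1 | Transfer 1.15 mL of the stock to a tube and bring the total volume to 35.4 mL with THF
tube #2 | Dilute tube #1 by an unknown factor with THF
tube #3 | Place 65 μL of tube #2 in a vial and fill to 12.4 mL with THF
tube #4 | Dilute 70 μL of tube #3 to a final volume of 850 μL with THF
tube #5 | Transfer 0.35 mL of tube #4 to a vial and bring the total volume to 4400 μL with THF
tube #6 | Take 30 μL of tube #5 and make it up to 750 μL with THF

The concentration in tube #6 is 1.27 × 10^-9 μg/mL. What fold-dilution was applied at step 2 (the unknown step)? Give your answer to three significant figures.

176-fold

Step 1: 1.15 mL brought to 35.4 mL → factor 35.4/1.15 = 30.783
Step 2: unknown factor x
Step 3: 65 μL brought to 12.4 mL → factor 12400/65 = 190.77
Step 4: 70 μL brought to 850 μL → factor 850/70 = 12.143
Step 5: 0.35 mL brought to 4400 μL → factor 4.4/0.35 = 12.571
Step 6: 30 μL brought to 750 μL → factor 750/30 = 25
Product of known-step factors = 2.2411 × 10^7
Overall factor = 5.00 μg/mL / (1.27 × 10^-9 μg/mL) = 3.937 × 10^9
x = 3.937 × 10^9 / 2.2411 × 10^7 = 176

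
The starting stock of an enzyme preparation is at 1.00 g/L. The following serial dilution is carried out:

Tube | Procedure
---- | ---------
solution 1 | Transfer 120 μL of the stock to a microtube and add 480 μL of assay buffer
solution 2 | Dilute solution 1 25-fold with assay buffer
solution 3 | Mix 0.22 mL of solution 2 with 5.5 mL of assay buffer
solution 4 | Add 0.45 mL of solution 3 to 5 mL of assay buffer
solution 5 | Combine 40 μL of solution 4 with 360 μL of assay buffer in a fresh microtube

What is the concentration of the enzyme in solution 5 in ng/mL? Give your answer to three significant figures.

2.54 ng/mL

Step 1: 120 μL + 480 μL = 600 μL total → factor 600/120 = 5
Step 2: 25-fold → factor 25
Step 3: 0.22 mL + 5.5 mL = 5.72 mL total → factor 5.72/0.22 = 26
Step 4: 0.45 mL + 5 mL = 5.45 mL total → factor 5.45/0.45 = 12.111
Step 5: 40 μL + 360 μL = 400 μL total → factor 400/40 = 10
Overall dilution factor = 5 × 25 × 26 × 12.111 × 10 = 3.9361 × 10^5
Final = 1.00 g/L / 3.9361 × 10^5 = 2.541 × 10^-6 g/L = 2.54 ng/mL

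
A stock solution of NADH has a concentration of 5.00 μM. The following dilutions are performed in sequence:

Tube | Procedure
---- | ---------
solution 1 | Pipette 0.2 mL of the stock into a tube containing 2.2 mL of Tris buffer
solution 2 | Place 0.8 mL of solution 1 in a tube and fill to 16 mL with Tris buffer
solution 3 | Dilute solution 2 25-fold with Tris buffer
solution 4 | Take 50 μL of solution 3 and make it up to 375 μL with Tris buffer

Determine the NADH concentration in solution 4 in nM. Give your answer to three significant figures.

Step 1: 0.2 mL + 2.2 mL = 2.4 mL total → factor 2.4/0.2 = 12
Step 2: 0.8 mL brought to 16 mL → factor 16/0.8 = 20
Step 3: 25-fold → factor 25
Step 4: 50 μL brought to 375 μL → factor 375/50 = 7.5
Overall dilution factor = 12 × 20 × 25 × 7.5 = 45000
Final = 5.00 μM / 45000 = 0.0001111 μM = 0.111 nM

0.111 nM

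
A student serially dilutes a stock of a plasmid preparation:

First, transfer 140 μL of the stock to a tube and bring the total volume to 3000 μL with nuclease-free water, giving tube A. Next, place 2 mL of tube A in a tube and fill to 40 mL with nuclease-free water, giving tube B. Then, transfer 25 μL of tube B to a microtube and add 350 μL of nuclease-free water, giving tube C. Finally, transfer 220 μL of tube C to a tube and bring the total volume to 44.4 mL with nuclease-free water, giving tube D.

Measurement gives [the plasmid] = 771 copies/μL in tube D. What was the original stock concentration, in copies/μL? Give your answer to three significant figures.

1.00 × 10^9 copies/μL

Step 1: 140 μL brought to 3000 μL → factor 3000/140 = 21.429
Step 2: 2 mL brought to 40 mL → factor 40/2 = 20
Step 3: 25 μL + 350 μL = 375 μL total → factor 375/25 = 15
Step 4: 220 μL brought to 44.4 mL → factor 44400/220 = 201.82
Overall dilution factor = 21.429 × 20 × 15 × 201.82 = 1.2974 × 10^6
Stock = 771 copies/μL × 1.2974 × 10^6 = 1.00 × 10^9 copies/μL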